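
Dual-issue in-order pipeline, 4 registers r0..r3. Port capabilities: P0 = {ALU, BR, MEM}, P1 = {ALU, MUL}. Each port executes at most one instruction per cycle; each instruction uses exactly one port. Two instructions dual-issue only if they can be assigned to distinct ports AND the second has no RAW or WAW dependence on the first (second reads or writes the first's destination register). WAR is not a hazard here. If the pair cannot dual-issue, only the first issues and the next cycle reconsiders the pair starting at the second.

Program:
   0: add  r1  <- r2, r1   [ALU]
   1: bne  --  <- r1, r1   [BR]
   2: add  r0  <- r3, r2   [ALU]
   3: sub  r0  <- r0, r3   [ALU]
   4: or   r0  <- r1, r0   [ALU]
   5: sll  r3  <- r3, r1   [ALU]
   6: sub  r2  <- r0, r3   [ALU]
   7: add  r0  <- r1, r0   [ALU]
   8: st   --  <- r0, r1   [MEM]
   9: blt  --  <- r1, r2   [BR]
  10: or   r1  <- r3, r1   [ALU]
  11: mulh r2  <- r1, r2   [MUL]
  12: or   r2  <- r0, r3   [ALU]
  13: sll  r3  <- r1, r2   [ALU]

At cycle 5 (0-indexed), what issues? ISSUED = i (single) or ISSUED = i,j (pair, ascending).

  cy0 -> i0 (add) RAW r1
  cy1 -> i1&i2 (bne add) pair
  cy2 -> i3 (sub) RAW+WAW r0
  cy3 -> i4&i5 (or sll) pair
  cy4 -> i6&i7 (sub add) pair
  cy5 -> i8 (st) no-port MEM/BR
  cy6 -> i9&i10 (blt or) pair
  cy7 -> i11 (mulh) WAW r2
  cy8 -> i12 (or) RAW r2
  cy9 -> i13 (sll) tail

ISSUED = 8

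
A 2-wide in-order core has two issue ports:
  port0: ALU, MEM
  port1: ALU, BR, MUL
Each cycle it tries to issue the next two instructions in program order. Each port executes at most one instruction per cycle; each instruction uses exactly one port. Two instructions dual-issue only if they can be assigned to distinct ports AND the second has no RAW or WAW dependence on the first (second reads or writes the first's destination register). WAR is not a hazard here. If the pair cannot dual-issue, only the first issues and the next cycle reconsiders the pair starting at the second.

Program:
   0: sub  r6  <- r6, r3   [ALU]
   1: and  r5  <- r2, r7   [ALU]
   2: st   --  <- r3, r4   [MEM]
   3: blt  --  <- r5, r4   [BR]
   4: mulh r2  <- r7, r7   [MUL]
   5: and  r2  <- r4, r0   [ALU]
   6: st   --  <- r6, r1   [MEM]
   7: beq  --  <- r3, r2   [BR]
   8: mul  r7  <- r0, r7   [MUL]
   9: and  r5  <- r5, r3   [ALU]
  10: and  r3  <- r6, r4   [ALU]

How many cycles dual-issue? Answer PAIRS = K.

[0] i0/i1  sub.ALU/and.ALU  -- dual
[1] i2/i3  st.MEM/blt.BR  -- dual
[2] i4  mulh.MUL  -- WAW r2
[3] i5/i6  and.ALU/st.MEM  -- dual
[4] i7  beq.BR  -- no-port BR/MUL
[5] i8/i9  mul.MUL/and.ALU  -- dual
[6] i10  and.ALU  -- tail

PAIRS = 4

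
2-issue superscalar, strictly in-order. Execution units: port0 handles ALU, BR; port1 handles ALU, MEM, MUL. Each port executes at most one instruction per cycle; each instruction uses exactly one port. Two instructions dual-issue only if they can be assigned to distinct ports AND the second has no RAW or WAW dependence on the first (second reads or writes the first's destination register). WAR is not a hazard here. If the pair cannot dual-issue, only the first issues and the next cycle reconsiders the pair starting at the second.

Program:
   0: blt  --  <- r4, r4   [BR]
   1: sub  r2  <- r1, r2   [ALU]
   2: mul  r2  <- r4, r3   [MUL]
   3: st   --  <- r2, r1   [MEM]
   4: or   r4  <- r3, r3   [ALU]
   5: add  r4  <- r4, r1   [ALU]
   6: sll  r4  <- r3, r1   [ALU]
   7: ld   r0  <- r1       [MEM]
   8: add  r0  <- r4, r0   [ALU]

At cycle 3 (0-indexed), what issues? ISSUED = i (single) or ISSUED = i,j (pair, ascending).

ISSUED = 5

[0] i0,i1  blt/sub  -- dual
[1] i2  mul  -- no-port MUL/MEM
[2] i3,i4  st/or  -- dual
[3] i5  add  -- WAW r4
[4] i6,i7  sll/ld  -- dual
[5] i8  add  -- tail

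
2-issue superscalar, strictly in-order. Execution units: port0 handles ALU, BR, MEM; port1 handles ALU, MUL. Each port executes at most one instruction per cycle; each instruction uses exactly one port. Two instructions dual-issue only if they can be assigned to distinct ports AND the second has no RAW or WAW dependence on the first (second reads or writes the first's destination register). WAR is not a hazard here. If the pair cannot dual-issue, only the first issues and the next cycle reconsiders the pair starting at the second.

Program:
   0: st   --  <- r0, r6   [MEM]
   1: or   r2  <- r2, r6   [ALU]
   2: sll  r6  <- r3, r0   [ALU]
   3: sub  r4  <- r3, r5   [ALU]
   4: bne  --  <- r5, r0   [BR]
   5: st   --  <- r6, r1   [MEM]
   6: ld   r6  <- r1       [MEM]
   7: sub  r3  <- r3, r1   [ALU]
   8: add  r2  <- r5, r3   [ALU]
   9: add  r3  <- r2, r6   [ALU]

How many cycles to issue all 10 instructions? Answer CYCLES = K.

  cy0 -> i0/i1 (st/or) 2-wide
  cy1 -> i2/i3 (sll/sub) 2-wide
  cy2 -> i4 (bne) no-port BR/MEM
  cy3 -> i5 (st) no-port MEM/MEM
  cy4 -> i6/i7 (ld/sub) 2-wide
  cy5 -> i8 (add) RAW r2
  cy6 -> i9 (add) tail

CYCLES = 7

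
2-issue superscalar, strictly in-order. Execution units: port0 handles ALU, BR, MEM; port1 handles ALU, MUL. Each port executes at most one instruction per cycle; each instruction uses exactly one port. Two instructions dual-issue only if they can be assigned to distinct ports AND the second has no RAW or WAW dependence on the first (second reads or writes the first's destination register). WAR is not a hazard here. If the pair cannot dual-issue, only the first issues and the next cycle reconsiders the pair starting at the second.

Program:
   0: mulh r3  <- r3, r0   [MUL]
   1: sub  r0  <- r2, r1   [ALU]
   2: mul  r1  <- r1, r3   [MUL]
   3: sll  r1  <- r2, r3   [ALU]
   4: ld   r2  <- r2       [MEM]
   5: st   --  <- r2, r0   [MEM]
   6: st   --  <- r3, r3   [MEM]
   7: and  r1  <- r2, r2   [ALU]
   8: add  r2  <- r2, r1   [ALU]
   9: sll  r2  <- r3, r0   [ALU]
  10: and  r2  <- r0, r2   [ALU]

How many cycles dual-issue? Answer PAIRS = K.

PAIRS = 3

#0 head=0: mulh+sub i0,i1 dual
#1 head=2: mul i2 WAW r1
#2 head=3: sll+ld i3,i4 dual
#3 head=5: st i5 no-port MEM/MEM
#4 head=6: st+and i6,i7 dual
#5 head=8: add i8 WAW r2
#6 head=9: sll i9 RAW+WAW r2
#7 head=10: and i10 tail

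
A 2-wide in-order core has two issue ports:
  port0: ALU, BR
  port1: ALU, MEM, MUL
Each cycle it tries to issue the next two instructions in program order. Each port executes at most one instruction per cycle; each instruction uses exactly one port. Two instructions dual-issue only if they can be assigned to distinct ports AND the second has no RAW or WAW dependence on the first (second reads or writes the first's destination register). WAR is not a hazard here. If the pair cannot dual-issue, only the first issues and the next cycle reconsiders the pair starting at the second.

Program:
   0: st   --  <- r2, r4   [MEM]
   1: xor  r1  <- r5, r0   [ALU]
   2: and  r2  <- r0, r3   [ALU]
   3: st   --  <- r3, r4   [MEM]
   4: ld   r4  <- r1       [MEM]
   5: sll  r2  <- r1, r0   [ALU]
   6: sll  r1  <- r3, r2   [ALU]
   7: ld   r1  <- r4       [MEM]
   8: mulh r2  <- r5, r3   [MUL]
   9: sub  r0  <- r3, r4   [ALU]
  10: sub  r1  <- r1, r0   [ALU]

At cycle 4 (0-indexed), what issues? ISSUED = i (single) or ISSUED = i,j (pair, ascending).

[0] i0+i1  st.MEM/xor.ALU  -- pair
[1] i2+i3  and.ALU/st.MEM  -- pair
[2] i4+i5  ld.MEM/sll.ALU  -- pair
[3] i6  sll.ALU  -- WAW r1
[4] i7  ld.MEM  -- no-port MEM/MUL
[5] i8+i9  mulh.MUL/sub.ALU  -- pair
[6] i10  sub.ALU  -- tail

ISSUED = 7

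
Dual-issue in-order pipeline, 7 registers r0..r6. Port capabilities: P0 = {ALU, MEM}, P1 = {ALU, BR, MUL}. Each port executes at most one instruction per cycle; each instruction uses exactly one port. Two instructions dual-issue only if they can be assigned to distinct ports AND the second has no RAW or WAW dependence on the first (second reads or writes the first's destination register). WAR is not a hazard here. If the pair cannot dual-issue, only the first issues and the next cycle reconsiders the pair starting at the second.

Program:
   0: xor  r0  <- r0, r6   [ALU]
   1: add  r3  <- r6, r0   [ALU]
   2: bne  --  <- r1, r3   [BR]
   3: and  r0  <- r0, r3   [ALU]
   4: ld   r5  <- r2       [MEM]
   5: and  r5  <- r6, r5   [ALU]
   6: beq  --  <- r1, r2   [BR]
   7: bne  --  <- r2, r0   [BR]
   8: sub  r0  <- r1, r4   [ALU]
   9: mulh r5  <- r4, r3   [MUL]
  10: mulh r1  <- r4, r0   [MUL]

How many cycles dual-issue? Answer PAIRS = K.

[0] i0  xor  -- RAW r0
[1] i1  add  -- RAW r3
[2] i2,i3  bne+and  -- 2-wide
[3] i4  ld  -- RAW+WAW r5
[4] i5,i6  and+beq  -- 2-wide
[5] i7,i8  bne+sub  -- 2-wide
[6] i9  mulh  -- no-port MUL/MUL
[7] i10  mulh  -- tail

PAIRS = 3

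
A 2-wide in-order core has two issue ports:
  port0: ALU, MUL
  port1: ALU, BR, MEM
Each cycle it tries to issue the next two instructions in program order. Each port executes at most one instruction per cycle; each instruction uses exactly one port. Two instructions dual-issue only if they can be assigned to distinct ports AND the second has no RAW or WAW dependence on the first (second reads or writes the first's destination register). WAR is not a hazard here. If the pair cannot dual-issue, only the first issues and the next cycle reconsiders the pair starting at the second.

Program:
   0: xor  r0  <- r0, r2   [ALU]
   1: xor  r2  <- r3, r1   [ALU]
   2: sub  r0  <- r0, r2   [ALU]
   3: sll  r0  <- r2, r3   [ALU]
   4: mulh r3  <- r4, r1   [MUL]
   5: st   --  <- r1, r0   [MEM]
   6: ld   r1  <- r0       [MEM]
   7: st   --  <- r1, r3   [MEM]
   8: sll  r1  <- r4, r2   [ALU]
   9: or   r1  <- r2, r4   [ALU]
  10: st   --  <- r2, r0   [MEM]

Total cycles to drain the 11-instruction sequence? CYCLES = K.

CYCLES = 7

[0] i0+i1  xor xor  -- pair
[1] i2  sub  -- WAW r0
[2] i3+i4  sll mulh  -- pair
[3] i5  st  -- no-port MEM/MEM
[4] i6  ld  -- no-port MEM/MEM
[5] i7+i8  st sll  -- pair
[6] i9+i10  or st  -- pair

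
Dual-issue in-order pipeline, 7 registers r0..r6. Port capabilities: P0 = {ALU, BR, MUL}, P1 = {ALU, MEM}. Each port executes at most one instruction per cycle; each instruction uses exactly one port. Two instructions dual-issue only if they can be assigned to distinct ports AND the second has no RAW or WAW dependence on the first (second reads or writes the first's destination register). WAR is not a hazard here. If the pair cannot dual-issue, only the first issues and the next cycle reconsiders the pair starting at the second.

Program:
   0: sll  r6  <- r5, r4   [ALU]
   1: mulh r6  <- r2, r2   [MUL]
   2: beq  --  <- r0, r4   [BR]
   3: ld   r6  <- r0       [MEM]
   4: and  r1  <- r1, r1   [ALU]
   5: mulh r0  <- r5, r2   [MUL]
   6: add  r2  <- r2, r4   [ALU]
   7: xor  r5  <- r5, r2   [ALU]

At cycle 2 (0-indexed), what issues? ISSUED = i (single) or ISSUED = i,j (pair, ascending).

ISSUED = 2,3

t=0 i0:sll.ALU ; WAW r6
t=1 i1:mulh.MUL ; no-port MUL/BR
t=2 i2/i3:beq.BR ld.MEM ; 2-wide
t=3 i4/i5:and.ALU mulh.MUL ; 2-wide
t=4 i6:add.ALU ; RAW r2
t=5 i7:xor.ALU ; tail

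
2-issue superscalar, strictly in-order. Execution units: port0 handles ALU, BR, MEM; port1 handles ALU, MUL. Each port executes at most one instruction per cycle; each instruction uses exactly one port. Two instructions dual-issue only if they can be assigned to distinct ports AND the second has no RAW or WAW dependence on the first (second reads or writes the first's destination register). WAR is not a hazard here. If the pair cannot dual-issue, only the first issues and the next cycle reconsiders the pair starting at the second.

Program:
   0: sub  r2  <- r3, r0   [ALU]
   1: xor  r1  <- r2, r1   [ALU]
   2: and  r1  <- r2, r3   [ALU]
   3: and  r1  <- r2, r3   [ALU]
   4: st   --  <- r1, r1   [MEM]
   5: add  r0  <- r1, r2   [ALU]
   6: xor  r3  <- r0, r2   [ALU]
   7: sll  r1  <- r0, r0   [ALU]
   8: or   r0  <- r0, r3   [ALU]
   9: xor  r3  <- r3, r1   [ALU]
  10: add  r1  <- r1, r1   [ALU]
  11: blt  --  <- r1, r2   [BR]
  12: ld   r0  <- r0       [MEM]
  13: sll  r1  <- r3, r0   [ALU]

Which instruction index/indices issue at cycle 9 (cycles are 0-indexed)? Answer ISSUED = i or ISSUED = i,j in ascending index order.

ISSUED = 12

  cy0 -> i0 (sub.ALU) RAW r2
  cy1 -> i1 (xor.ALU) WAW r1
  cy2 -> i2 (and.ALU) WAW r1
  cy3 -> i3 (and.ALU) RAW r1
  cy4 -> i4,i5 (st.MEM add.ALU) pair
  cy5 -> i6,i7 (xor.ALU sll.ALU) pair
  cy6 -> i8,i9 (or.ALU xor.ALU) pair
  cy7 -> i10 (add.ALU) RAW r1
  cy8 -> i11 (blt.BR) no-port BR/MEM
  cy9 -> i12 (ld.MEM) RAW r0
  cy10 -> i13 (sll.ALU) tail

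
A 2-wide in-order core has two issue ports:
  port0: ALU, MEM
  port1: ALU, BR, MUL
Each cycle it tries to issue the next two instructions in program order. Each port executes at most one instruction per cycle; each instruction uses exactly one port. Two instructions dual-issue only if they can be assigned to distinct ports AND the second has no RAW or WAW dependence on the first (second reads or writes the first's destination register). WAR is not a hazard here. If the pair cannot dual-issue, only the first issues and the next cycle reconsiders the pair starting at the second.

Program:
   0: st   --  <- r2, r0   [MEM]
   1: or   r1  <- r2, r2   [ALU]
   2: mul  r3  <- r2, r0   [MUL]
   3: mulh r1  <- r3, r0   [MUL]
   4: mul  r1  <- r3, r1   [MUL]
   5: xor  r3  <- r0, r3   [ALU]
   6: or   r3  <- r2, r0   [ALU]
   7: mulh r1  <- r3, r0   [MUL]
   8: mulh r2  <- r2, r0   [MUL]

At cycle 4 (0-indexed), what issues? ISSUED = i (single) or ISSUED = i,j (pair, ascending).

ISSUED = 6

0. st/or @i0,i1  | dual
1. mul @i2  | no-port MUL/MUL
2. mulh @i3  | no-port MUL/MUL
3. mul/xor @i4,i5  | dual
4. or @i6  | RAW r3
5. mulh @i7  | no-port MUL/MUL
6. mulh @i8  | tail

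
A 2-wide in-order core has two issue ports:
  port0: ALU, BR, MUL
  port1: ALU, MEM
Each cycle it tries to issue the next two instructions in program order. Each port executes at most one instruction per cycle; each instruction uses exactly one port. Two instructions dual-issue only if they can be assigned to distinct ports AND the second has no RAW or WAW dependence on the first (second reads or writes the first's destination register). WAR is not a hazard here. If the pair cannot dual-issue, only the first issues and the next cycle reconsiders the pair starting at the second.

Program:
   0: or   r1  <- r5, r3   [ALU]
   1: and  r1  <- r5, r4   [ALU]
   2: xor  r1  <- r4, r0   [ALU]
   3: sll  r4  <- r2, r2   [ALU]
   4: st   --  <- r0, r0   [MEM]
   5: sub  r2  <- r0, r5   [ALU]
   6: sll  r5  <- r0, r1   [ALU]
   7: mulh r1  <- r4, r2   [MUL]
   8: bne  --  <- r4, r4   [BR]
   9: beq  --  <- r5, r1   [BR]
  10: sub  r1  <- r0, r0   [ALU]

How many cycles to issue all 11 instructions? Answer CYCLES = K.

CYCLES = 7

  cy0 -> i0 (or.ALU) WAW r1
  cy1 -> i1 (and.ALU) WAW r1
  cy2 -> i2,i3 (xor.ALU/sll.ALU) pair
  cy3 -> i4,i5 (st.MEM/sub.ALU) pair
  cy4 -> i6,i7 (sll.ALU/mulh.MUL) pair
  cy5 -> i8 (bne.BR) no-port BR/BR
  cy6 -> i9,i10 (beq.BR/sub.ALU) pair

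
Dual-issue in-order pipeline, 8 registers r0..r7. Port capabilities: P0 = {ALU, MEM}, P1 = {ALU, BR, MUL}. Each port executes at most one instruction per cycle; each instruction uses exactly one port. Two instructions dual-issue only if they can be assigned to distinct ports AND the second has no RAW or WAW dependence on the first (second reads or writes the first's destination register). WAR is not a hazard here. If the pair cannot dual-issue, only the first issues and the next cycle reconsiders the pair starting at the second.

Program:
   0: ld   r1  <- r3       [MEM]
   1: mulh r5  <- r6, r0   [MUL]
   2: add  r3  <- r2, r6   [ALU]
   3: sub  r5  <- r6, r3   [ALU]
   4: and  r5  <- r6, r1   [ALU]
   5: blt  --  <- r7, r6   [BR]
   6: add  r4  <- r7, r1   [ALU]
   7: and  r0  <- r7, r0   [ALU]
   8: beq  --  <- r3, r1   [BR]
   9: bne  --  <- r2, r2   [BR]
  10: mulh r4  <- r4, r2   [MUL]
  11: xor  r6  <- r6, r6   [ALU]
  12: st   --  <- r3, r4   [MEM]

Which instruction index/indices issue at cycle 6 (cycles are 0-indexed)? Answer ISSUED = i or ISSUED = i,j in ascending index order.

ISSUED = 9

c0: i0/i1 ld.MEM mulh.MUL  pair
c1: i2 add.ALU  RAW r3
c2: i3 sub.ALU  WAW r5
c3: i4/i5 and.ALU blt.BR  pair
c4: i6/i7 add.ALU and.ALU  pair
c5: i8 beq.BR  no-port BR/BR
c6: i9 bne.BR  no-port BR/MUL
c7: i10/i11 mulh.MUL xor.ALU  pair
c8: i12 st.MEM  tail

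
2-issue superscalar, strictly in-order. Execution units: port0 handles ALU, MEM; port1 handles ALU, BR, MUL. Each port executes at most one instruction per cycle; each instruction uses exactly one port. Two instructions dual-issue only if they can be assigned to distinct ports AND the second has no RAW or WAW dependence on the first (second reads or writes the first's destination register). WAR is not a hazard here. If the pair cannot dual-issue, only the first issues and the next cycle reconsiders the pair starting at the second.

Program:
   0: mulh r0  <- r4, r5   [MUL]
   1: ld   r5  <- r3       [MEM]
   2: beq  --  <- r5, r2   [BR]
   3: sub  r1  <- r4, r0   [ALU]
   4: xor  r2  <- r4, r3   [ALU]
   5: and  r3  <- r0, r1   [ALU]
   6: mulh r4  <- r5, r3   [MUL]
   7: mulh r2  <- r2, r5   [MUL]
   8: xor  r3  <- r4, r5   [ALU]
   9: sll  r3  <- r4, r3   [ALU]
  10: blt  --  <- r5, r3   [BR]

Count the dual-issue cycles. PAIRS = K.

PAIRS = 4

[0] i0+i1  mulh.MUL ld.MEM  -- 2-wide
[1] i2+i3  beq.BR sub.ALU  -- 2-wide
[2] i4+i5  xor.ALU and.ALU  -- 2-wide
[3] i6  mulh.MUL  -- no-port MUL/MUL
[4] i7+i8  mulh.MUL xor.ALU  -- 2-wide
[5] i9  sll.ALU  -- RAW r3
[6] i10  blt.BR  -- tail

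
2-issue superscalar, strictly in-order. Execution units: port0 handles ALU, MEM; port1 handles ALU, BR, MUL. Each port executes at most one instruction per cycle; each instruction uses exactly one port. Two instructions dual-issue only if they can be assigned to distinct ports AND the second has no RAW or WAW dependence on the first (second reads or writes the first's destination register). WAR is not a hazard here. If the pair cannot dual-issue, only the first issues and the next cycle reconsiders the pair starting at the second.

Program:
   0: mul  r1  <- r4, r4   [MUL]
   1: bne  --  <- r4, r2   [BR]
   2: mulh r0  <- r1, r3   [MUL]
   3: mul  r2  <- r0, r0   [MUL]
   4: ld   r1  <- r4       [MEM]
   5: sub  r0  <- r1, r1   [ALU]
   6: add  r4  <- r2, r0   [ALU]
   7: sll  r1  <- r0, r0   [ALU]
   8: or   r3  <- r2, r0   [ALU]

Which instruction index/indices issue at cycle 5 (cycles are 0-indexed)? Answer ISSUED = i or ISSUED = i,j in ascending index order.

ISSUED = 6,7

0. mul @i0  | no-port MUL/BR
1. bne @i1  | no-port BR/MUL
2. mulh @i2  | no-port MUL/MUL
3. mul+ld @i3/i4  | pair
4. sub @i5  | RAW r0
5. add+sll @i6/i7  | pair
6. or @i8  | tail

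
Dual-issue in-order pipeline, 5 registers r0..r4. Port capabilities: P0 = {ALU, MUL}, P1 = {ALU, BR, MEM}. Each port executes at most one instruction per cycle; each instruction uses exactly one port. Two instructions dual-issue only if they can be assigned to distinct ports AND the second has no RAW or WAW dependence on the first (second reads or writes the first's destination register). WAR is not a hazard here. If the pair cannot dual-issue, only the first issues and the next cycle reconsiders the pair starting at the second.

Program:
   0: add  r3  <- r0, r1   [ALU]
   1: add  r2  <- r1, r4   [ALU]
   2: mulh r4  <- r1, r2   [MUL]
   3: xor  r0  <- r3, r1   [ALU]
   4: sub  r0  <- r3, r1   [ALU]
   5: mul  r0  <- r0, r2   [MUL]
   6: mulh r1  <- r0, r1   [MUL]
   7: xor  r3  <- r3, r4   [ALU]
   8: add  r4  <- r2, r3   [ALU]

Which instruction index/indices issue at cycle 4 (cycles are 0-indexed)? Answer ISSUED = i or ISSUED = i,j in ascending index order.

t=0 i0,i1:add.ALU add.ALU ; pair
t=1 i2,i3:mulh.MUL xor.ALU ; pair
t=2 i4:sub.ALU ; RAW+WAW r0
t=3 i5:mul.MUL ; no-port MUL/MUL
t=4 i6,i7:mulh.MUL xor.ALU ; pair
t=5 i8:add.ALU ; tail

ISSUED = 6,7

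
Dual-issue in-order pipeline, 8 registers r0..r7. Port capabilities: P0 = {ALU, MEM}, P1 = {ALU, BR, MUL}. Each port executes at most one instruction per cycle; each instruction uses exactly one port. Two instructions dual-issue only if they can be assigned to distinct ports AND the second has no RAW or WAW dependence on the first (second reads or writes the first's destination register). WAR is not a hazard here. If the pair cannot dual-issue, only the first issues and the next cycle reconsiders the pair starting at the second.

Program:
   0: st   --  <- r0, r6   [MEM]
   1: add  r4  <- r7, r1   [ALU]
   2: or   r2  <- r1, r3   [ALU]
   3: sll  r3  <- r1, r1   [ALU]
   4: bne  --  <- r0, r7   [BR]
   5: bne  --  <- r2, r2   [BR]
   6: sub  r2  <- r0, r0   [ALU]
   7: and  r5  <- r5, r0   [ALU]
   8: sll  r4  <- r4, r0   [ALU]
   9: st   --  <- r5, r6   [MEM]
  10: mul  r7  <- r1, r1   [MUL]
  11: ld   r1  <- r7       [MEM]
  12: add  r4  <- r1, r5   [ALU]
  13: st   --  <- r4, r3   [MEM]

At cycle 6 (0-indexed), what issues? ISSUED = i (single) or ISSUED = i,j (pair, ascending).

ISSUED = 11

  cy0 -> i0,i1 (st;add) dual
  cy1 -> i2,i3 (or;sll) dual
  cy2 -> i4 (bne) no-port BR/BR
  cy3 -> i5,i6 (bne;sub) dual
  cy4 -> i7,i8 (and;sll) dual
  cy5 -> i9,i10 (st;mul) dual
  cy6 -> i11 (ld) RAW r1
  cy7 -> i12 (add) RAW r4
  cy8 -> i13 (st) tail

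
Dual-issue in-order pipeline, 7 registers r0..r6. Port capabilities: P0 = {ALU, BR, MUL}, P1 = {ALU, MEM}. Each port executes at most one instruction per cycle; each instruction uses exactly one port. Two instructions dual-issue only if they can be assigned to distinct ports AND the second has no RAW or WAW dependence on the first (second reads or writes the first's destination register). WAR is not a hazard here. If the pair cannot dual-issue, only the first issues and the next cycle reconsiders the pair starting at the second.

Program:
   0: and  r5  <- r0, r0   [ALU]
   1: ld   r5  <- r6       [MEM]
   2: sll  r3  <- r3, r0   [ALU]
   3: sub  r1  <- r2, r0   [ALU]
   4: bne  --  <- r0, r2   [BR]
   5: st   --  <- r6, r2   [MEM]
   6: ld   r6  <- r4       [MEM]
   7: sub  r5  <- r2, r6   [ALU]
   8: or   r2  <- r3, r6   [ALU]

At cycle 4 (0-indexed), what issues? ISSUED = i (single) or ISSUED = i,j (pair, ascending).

[0] i0  and.ALU  -- WAW r5
[1] i1/i2  ld.MEM+sll.ALU  -- 2-wide
[2] i3/i4  sub.ALU+bne.BR  -- 2-wide
[3] i5  st.MEM  -- no-port MEM/MEM
[4] i6  ld.MEM  -- RAW r6
[5] i7/i8  sub.ALU+or.ALU  -- 2-wide

ISSUED = 6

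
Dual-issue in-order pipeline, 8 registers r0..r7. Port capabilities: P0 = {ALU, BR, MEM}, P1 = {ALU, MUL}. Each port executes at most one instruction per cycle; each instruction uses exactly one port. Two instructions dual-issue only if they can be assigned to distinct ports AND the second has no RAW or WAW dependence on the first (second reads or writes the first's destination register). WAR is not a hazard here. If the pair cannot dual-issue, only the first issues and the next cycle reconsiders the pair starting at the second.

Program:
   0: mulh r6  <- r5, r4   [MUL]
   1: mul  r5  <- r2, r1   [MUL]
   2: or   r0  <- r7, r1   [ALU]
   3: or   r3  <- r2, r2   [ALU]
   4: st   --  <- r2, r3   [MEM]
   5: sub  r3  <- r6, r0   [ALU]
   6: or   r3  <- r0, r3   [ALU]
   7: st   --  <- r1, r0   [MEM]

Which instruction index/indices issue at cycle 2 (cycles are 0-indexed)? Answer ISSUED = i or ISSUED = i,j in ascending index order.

[0] i0  mulh.MUL  -- no-port MUL/MUL
[1] i1&i2  mul.MUL+or.ALU  -- 2-wide
[2] i3  or.ALU  -- RAW r3
[3] i4&i5  st.MEM+sub.ALU  -- 2-wide
[4] i6&i7  or.ALU+st.MEM  -- 2-wide

ISSUED = 3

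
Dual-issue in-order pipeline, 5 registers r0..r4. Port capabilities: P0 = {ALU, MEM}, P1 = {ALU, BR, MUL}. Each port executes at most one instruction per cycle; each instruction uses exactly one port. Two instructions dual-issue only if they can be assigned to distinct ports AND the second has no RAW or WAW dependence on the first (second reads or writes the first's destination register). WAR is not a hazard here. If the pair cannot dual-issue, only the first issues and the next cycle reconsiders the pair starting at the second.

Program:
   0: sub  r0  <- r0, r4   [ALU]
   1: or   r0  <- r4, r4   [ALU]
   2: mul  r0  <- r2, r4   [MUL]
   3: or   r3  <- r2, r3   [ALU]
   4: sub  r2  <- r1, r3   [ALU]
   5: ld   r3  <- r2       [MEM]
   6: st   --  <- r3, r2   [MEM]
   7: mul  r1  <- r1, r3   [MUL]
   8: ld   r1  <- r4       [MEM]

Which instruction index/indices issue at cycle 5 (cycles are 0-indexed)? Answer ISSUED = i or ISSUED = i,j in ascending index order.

[0] i0  sub.ALU  -- WAW r0
[1] i1  or.ALU  -- WAW r0
[2] i2/i3  mul.MUL/or.ALU  -- 2-wide
[3] i4  sub.ALU  -- RAW r2
[4] i5  ld.MEM  -- no-port MEM/MEM
[5] i6/i7  st.MEM/mul.MUL  -- 2-wide
[6] i8  ld.MEM  -- tail

ISSUED = 6,7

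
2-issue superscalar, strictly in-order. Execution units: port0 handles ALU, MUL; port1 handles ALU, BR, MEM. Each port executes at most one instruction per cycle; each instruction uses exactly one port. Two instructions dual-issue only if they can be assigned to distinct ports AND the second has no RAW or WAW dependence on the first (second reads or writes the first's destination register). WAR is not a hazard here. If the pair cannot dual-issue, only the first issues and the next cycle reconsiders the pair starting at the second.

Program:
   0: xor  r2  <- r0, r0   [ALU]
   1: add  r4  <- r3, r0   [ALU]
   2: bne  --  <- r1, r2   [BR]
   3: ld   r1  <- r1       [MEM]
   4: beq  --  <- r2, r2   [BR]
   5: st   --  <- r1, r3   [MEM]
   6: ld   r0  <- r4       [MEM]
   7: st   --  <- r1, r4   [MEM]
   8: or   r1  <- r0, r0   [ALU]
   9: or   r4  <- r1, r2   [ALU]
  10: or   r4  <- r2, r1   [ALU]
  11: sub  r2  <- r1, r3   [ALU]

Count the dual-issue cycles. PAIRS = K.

c0: i0&i1 xor;add  dual
c1: i2 bne  no-port BR/MEM
c2: i3 ld  no-port MEM/BR
c3: i4 beq  no-port BR/MEM
c4: i5 st  no-port MEM/MEM
c5: i6 ld  no-port MEM/MEM
c6: i7&i8 st;or  dual
c7: i9 or  WAW r4
c8: i10&i11 or;sub  dual

PAIRS = 3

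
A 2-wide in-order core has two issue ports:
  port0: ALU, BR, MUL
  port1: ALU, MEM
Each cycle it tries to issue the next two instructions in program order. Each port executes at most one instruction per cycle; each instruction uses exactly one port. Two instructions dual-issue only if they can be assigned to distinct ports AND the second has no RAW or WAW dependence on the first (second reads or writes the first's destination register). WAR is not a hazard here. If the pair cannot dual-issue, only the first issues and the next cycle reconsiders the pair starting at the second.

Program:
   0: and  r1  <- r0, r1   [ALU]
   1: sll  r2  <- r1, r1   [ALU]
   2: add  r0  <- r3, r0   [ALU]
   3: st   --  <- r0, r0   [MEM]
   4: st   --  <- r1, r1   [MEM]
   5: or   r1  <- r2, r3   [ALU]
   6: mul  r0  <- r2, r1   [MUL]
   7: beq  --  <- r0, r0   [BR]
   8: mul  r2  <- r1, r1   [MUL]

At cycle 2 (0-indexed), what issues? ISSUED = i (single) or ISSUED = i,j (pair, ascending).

ISSUED = 3

  cy0 -> i0 (and) RAW r1
  cy1 -> i1,i2 (sll/add) pair
  cy2 -> i3 (st) no-port MEM/MEM
  cy3 -> i4,i5 (st/or) pair
  cy4 -> i6 (mul) no-port MUL/BR
  cy5 -> i7 (beq) no-port BR/MUL
  cy6 -> i8 (mul) tail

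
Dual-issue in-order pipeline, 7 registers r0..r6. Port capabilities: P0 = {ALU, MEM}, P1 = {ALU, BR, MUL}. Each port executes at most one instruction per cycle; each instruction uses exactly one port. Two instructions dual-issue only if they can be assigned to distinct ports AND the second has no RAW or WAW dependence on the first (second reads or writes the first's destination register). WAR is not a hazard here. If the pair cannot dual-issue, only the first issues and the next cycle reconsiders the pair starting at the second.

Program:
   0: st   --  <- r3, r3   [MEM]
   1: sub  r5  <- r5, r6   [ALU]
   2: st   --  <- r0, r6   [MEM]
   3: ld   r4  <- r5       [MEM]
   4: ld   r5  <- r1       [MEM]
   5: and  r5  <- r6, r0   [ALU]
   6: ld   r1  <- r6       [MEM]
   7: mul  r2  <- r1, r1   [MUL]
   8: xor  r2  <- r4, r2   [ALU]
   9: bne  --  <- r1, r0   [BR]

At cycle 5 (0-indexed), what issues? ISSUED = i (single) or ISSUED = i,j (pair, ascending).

ISSUED = 7

0. st.MEM sub.ALU @i0,i1  | dual
1. st.MEM @i2  | no-port MEM/MEM
2. ld.MEM @i3  | no-port MEM/MEM
3. ld.MEM @i4  | WAW r5
4. and.ALU ld.MEM @i5,i6  | dual
5. mul.MUL @i7  | RAW+WAW r2
6. xor.ALU bne.BR @i8,i9  | dual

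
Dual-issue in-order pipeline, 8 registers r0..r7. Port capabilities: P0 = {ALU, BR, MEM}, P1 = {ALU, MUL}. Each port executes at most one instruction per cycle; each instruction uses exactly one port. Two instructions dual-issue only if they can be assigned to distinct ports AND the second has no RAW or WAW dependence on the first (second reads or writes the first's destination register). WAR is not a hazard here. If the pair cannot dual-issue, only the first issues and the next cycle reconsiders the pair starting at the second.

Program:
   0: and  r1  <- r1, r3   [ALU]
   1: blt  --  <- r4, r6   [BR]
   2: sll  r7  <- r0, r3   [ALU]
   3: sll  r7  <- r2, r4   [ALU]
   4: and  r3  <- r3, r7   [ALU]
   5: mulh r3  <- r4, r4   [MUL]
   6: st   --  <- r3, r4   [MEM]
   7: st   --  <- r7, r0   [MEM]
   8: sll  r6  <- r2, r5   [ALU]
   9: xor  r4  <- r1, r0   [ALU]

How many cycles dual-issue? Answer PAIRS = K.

PAIRS = 2

  cy0 -> i0/i1 (and/blt) 2-wide
  cy1 -> i2 (sll) WAW r7
  cy2 -> i3 (sll) RAW r7
  cy3 -> i4 (and) WAW r3
  cy4 -> i5 (mulh) RAW r3
  cy5 -> i6 (st) no-port MEM/MEM
  cy6 -> i7/i8 (st/sll) 2-wide
  cy7 -> i9 (xor) tail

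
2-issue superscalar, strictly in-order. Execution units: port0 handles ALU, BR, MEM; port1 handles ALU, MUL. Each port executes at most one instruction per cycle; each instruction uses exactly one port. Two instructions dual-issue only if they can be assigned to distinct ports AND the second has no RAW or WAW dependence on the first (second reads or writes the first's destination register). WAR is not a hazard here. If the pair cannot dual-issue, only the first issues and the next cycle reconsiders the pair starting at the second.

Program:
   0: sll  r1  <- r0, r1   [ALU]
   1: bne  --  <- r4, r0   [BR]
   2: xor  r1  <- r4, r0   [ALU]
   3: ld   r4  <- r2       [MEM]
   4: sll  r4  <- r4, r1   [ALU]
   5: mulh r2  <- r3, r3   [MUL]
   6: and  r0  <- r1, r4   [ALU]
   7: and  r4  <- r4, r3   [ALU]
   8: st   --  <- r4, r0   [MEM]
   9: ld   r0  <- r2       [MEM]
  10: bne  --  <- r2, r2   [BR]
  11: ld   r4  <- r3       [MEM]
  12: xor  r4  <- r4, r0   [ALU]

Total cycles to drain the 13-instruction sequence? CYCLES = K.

CYCLES = 9

0. sll;bne @i0+i1  | dual
1. xor;ld @i2+i3  | dual
2. sll;mulh @i4+i5  | dual
3. and;and @i6+i7  | dual
4. st @i8  | no-port MEM/MEM
5. ld @i9  | no-port MEM/BR
6. bne @i10  | no-port BR/MEM
7. ld @i11  | RAW+WAW r4
8. xor @i12  | tail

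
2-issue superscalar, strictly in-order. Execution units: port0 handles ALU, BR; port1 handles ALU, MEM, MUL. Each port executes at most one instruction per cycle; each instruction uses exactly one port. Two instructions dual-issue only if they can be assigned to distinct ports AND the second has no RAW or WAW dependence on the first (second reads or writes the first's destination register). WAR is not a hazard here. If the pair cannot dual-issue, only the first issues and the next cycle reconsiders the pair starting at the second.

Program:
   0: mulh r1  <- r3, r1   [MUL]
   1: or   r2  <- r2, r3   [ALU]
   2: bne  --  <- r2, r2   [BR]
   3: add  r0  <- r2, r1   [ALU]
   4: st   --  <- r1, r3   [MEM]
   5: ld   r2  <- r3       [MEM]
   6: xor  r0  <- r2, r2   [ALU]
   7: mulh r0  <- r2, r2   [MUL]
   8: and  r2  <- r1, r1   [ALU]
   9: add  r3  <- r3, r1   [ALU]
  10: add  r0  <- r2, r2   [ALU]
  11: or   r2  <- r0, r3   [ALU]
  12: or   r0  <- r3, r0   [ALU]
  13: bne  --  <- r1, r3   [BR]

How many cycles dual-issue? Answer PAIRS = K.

[0] i0,i1  mulh;or  -- pair
[1] i2,i3  bne;add  -- pair
[2] i4  st  -- no-port MEM/MEM
[3] i5  ld  -- RAW r2
[4] i6  xor  -- WAW r0
[5] i7,i8  mulh;and  -- pair
[6] i9,i10  add;add  -- pair
[7] i11,i12  or;or  -- pair
[8] i13  bne  -- tail

PAIRS = 5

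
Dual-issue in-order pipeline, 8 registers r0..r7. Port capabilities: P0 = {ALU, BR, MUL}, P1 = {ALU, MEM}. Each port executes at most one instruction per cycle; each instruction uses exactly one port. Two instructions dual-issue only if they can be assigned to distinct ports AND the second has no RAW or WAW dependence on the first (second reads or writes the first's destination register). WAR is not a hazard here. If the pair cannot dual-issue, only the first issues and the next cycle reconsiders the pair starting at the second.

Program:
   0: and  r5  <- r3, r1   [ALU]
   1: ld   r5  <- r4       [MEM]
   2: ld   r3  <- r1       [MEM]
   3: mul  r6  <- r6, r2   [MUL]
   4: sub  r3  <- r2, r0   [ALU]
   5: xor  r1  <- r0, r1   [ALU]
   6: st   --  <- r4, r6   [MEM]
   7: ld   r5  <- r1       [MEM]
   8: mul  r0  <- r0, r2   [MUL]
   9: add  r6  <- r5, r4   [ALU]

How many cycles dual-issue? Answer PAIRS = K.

c0: i0 and.ALU  WAW r5
c1: i1 ld.MEM  no-port MEM/MEM
c2: i2,i3 ld.MEM mul.MUL  2-wide
c3: i4,i5 sub.ALU xor.ALU  2-wide
c4: i6 st.MEM  no-port MEM/MEM
c5: i7,i8 ld.MEM mul.MUL  2-wide
c6: i9 add.ALU  tail

PAIRS = 3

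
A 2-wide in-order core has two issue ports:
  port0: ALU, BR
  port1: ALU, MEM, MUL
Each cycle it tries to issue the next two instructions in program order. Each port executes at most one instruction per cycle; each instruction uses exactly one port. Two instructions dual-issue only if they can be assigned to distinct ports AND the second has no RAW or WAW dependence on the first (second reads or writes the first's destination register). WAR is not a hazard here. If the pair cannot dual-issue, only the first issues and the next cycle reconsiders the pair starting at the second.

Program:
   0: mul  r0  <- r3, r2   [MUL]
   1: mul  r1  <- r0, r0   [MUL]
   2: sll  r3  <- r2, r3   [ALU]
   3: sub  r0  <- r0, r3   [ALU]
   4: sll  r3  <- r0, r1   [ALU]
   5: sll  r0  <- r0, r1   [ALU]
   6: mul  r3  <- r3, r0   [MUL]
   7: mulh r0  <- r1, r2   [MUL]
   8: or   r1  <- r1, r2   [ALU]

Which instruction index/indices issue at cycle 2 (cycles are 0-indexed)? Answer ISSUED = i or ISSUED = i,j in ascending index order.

t=0 i0:mul.MUL ; no-port MUL/MUL
t=1 i1/i2:mul.MUL sll.ALU ; pair
t=2 i3:sub.ALU ; RAW r0
t=3 i4/i5:sll.ALU sll.ALU ; pair
t=4 i6:mul.MUL ; no-port MUL/MUL
t=5 i7/i8:mulh.MUL or.ALU ; pair

ISSUED = 3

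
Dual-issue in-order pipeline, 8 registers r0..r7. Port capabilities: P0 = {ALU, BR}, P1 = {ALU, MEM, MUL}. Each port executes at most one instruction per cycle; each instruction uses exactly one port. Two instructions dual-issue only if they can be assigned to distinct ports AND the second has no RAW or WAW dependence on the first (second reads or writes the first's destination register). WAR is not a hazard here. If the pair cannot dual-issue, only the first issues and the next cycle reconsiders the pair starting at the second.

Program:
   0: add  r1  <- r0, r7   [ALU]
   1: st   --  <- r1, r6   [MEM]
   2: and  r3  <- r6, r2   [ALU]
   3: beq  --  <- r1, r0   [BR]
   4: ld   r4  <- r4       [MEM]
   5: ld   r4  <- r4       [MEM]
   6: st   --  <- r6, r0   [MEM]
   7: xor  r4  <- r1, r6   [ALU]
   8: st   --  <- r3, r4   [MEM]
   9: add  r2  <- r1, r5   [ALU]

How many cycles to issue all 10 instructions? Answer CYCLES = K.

[0] i0  add  -- RAW r1
[1] i1,i2  st/and  -- dual
[2] i3,i4  beq/ld  -- dual
[3] i5  ld  -- no-port MEM/MEM
[4] i6,i7  st/xor  -- dual
[5] i8,i9  st/add  -- dual

CYCLES = 6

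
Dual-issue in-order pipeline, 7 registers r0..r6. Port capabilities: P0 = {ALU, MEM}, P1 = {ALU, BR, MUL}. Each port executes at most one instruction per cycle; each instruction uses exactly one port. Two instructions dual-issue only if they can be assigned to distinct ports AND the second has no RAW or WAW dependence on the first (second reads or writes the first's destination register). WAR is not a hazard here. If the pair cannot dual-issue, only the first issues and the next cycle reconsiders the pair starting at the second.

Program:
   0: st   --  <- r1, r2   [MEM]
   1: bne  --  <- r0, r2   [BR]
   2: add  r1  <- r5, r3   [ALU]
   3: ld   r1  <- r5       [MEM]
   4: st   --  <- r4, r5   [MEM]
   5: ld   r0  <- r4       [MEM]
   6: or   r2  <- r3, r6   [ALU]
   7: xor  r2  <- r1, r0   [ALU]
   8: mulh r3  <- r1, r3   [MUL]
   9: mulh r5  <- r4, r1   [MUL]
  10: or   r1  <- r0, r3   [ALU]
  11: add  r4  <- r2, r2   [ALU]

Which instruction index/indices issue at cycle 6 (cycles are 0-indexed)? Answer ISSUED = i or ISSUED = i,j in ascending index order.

ISSUED = 9,10

t=0 i0/i1:st bne ; dual
t=1 i2:add ; WAW r1
t=2 i3:ld ; no-port MEM/MEM
t=3 i4:st ; no-port MEM/MEM
t=4 i5/i6:ld or ; dual
t=5 i7/i8:xor mulh ; dual
t=6 i9/i10:mulh or ; dual
t=7 i11:add ; tail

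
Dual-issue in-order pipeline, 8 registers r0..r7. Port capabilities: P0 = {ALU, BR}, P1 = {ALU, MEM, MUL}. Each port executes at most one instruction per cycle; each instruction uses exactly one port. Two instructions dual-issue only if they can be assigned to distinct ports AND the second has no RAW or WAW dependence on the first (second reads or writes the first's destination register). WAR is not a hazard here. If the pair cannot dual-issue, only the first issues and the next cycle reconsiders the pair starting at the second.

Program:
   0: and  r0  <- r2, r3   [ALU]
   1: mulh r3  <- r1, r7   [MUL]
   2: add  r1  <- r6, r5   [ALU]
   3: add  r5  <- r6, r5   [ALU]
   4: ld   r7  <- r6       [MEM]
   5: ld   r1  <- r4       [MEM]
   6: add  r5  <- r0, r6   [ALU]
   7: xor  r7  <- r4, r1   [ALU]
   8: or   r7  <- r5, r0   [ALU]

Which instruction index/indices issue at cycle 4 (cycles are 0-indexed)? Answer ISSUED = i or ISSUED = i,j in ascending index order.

  cy0 -> i0,i1 (and.ALU;mulh.MUL) pair
  cy1 -> i2,i3 (add.ALU;add.ALU) pair
  cy2 -> i4 (ld.MEM) no-port MEM/MEM
  cy3 -> i5,i6 (ld.MEM;add.ALU) pair
  cy4 -> i7 (xor.ALU) WAW r7
  cy5 -> i8 (or.ALU) tail

ISSUED = 7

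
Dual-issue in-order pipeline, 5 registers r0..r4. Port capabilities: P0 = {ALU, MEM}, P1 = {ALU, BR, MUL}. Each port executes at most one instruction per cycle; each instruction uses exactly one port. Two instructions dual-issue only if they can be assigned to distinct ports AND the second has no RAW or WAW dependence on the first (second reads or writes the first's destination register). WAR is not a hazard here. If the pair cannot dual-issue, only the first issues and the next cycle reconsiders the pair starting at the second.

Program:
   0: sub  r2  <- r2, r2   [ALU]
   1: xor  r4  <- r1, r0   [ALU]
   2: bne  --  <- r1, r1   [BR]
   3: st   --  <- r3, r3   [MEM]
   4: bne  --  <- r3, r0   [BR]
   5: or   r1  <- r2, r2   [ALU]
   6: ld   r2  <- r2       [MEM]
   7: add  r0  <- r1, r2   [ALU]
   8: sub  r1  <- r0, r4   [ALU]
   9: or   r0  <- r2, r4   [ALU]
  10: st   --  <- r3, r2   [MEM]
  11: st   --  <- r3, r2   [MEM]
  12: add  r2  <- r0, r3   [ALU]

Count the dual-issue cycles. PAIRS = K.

#0 head=0: sub.ALU;xor.ALU i0+i1 pair
#1 head=2: bne.BR;st.MEM i2+i3 pair
#2 head=4: bne.BR;or.ALU i4+i5 pair
#3 head=6: ld.MEM i6 RAW r2
#4 head=7: add.ALU i7 RAW r0
#5 head=8: sub.ALU;or.ALU i8+i9 pair
#6 head=10: st.MEM i10 no-port MEM/MEM
#7 head=11: st.MEM;add.ALU i11+i12 pair

PAIRS = 5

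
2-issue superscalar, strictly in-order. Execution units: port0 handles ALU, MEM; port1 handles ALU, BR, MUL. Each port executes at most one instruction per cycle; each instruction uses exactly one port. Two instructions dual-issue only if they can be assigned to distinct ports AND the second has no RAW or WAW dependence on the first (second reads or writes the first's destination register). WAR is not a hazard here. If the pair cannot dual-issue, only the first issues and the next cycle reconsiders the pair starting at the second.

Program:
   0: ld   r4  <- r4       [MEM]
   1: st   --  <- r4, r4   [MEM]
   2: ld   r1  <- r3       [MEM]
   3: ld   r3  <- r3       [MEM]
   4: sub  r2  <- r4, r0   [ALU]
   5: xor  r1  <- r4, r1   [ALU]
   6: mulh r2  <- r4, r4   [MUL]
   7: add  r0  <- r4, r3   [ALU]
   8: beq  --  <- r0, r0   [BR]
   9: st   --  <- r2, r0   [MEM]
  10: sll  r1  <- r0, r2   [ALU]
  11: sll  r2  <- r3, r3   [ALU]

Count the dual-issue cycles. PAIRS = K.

PAIRS = 4

#0 head=0: ld i0 no-port MEM/MEM
#1 head=1: st i1 no-port MEM/MEM
#2 head=2: ld i2 no-port MEM/MEM
#3 head=3: ld;sub i3+i4 dual
#4 head=5: xor;mulh i5+i6 dual
#5 head=7: add i7 RAW r0
#6 head=8: beq;st i8+i9 dual
#7 head=10: sll;sll i10+i11 dual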